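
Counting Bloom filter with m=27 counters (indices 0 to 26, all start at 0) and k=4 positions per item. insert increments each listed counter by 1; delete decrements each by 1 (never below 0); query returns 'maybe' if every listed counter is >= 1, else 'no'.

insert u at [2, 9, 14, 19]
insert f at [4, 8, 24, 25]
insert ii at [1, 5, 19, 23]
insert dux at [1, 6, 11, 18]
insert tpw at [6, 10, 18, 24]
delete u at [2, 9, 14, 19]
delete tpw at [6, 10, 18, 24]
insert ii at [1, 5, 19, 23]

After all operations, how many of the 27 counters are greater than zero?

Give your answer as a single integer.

Step 1: insert u at [2, 9, 14, 19] -> counters=[0,0,1,0,0,0,0,0,0,1,0,0,0,0,1,0,0,0,0,1,0,0,0,0,0,0,0]
Step 2: insert f at [4, 8, 24, 25] -> counters=[0,0,1,0,1,0,0,0,1,1,0,0,0,0,1,0,0,0,0,1,0,0,0,0,1,1,0]
Step 3: insert ii at [1, 5, 19, 23] -> counters=[0,1,1,0,1,1,0,0,1,1,0,0,0,0,1,0,0,0,0,2,0,0,0,1,1,1,0]
Step 4: insert dux at [1, 6, 11, 18] -> counters=[0,2,1,0,1,1,1,0,1,1,0,1,0,0,1,0,0,0,1,2,0,0,0,1,1,1,0]
Step 5: insert tpw at [6, 10, 18, 24] -> counters=[0,2,1,0,1,1,2,0,1,1,1,1,0,0,1,0,0,0,2,2,0,0,0,1,2,1,0]
Step 6: delete u at [2, 9, 14, 19] -> counters=[0,2,0,0,1,1,2,0,1,0,1,1,0,0,0,0,0,0,2,1,0,0,0,1,2,1,0]
Step 7: delete tpw at [6, 10, 18, 24] -> counters=[0,2,0,0,1,1,1,0,1,0,0,1,0,0,0,0,0,0,1,1,0,0,0,1,1,1,0]
Step 8: insert ii at [1, 5, 19, 23] -> counters=[0,3,0,0,1,2,1,0,1,0,0,1,0,0,0,0,0,0,1,2,0,0,0,2,1,1,0]
Final counters=[0,3,0,0,1,2,1,0,1,0,0,1,0,0,0,0,0,0,1,2,0,0,0,2,1,1,0] -> 11 nonzero

Answer: 11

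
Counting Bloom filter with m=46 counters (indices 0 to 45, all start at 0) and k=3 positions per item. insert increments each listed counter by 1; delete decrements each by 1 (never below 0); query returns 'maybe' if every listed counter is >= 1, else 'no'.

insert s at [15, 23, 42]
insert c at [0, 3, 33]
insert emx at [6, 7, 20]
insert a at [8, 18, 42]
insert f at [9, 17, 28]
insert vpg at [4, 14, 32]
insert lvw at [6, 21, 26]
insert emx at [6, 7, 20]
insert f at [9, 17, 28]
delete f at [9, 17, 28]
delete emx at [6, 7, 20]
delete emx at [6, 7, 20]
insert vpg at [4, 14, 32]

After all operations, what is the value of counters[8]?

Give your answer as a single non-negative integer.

Step 1: insert s at [15, 23, 42] -> counters=[0,0,0,0,0,0,0,0,0,0,0,0,0,0,0,1,0,0,0,0,0,0,0,1,0,0,0,0,0,0,0,0,0,0,0,0,0,0,0,0,0,0,1,0,0,0]
Step 2: insert c at [0, 3, 33] -> counters=[1,0,0,1,0,0,0,0,0,0,0,0,0,0,0,1,0,0,0,0,0,0,0,1,0,0,0,0,0,0,0,0,0,1,0,0,0,0,0,0,0,0,1,0,0,0]
Step 3: insert emx at [6, 7, 20] -> counters=[1,0,0,1,0,0,1,1,0,0,0,0,0,0,0,1,0,0,0,0,1,0,0,1,0,0,0,0,0,0,0,0,0,1,0,0,0,0,0,0,0,0,1,0,0,0]
Step 4: insert a at [8, 18, 42] -> counters=[1,0,0,1,0,0,1,1,1,0,0,0,0,0,0,1,0,0,1,0,1,0,0,1,0,0,0,0,0,0,0,0,0,1,0,0,0,0,0,0,0,0,2,0,0,0]
Step 5: insert f at [9, 17, 28] -> counters=[1,0,0,1,0,0,1,1,1,1,0,0,0,0,0,1,0,1,1,0,1,0,0,1,0,0,0,0,1,0,0,0,0,1,0,0,0,0,0,0,0,0,2,0,0,0]
Step 6: insert vpg at [4, 14, 32] -> counters=[1,0,0,1,1,0,1,1,1,1,0,0,0,0,1,1,0,1,1,0,1,0,0,1,0,0,0,0,1,0,0,0,1,1,0,0,0,0,0,0,0,0,2,0,0,0]
Step 7: insert lvw at [6, 21, 26] -> counters=[1,0,0,1,1,0,2,1,1,1,0,0,0,0,1,1,0,1,1,0,1,1,0,1,0,0,1,0,1,0,0,0,1,1,0,0,0,0,0,0,0,0,2,0,0,0]
Step 8: insert emx at [6, 7, 20] -> counters=[1,0,0,1,1,0,3,2,1,1,0,0,0,0,1,1,0,1,1,0,2,1,0,1,0,0,1,0,1,0,0,0,1,1,0,0,0,0,0,0,0,0,2,0,0,0]
Step 9: insert f at [9, 17, 28] -> counters=[1,0,0,1,1,0,3,2,1,2,0,0,0,0,1,1,0,2,1,0,2,1,0,1,0,0,1,0,2,0,0,0,1,1,0,0,0,0,0,0,0,0,2,0,0,0]
Step 10: delete f at [9, 17, 28] -> counters=[1,0,0,1,1,0,3,2,1,1,0,0,0,0,1,1,0,1,1,0,2,1,0,1,0,0,1,0,1,0,0,0,1,1,0,0,0,0,0,0,0,0,2,0,0,0]
Step 11: delete emx at [6, 7, 20] -> counters=[1,0,0,1,1,0,2,1,1,1,0,0,0,0,1,1,0,1,1,0,1,1,0,1,0,0,1,0,1,0,0,0,1,1,0,0,0,0,0,0,0,0,2,0,0,0]
Step 12: delete emx at [6, 7, 20] -> counters=[1,0,0,1,1,0,1,0,1,1,0,0,0,0,1,1,0,1,1,0,0,1,0,1,0,0,1,0,1,0,0,0,1,1,0,0,0,0,0,0,0,0,2,0,0,0]
Step 13: insert vpg at [4, 14, 32] -> counters=[1,0,0,1,2,0,1,0,1,1,0,0,0,0,2,1,0,1,1,0,0,1,0,1,0,0,1,0,1,0,0,0,2,1,0,0,0,0,0,0,0,0,2,0,0,0]
Final counters=[1,0,0,1,2,0,1,0,1,1,0,0,0,0,2,1,0,1,1,0,0,1,0,1,0,0,1,0,1,0,0,0,2,1,0,0,0,0,0,0,0,0,2,0,0,0] -> counters[8]=1

Answer: 1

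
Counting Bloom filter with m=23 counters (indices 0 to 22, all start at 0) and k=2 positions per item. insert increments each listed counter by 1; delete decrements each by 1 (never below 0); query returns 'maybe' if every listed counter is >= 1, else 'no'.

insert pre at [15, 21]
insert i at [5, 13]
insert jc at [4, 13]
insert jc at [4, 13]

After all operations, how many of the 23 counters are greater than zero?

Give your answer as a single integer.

Step 1: insert pre at [15, 21] -> counters=[0,0,0,0,0,0,0,0,0,0,0,0,0,0,0,1,0,0,0,0,0,1,0]
Step 2: insert i at [5, 13] -> counters=[0,0,0,0,0,1,0,0,0,0,0,0,0,1,0,1,0,0,0,0,0,1,0]
Step 3: insert jc at [4, 13] -> counters=[0,0,0,0,1,1,0,0,0,0,0,0,0,2,0,1,0,0,0,0,0,1,0]
Step 4: insert jc at [4, 13] -> counters=[0,0,0,0,2,1,0,0,0,0,0,0,0,3,0,1,0,0,0,0,0,1,0]
Final counters=[0,0,0,0,2,1,0,0,0,0,0,0,0,3,0,1,0,0,0,0,0,1,0] -> 5 nonzero

Answer: 5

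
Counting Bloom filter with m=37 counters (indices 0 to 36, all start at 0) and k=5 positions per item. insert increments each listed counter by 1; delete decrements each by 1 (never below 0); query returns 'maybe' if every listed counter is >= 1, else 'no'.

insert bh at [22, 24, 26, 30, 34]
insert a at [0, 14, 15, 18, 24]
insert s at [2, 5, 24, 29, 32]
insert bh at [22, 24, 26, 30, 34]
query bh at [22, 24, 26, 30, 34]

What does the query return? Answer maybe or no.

Answer: maybe

Derivation:
Step 1: insert bh at [22, 24, 26, 30, 34] -> counters=[0,0,0,0,0,0,0,0,0,0,0,0,0,0,0,0,0,0,0,0,0,0,1,0,1,0,1,0,0,0,1,0,0,0,1,0,0]
Step 2: insert a at [0, 14, 15, 18, 24] -> counters=[1,0,0,0,0,0,0,0,0,0,0,0,0,0,1,1,0,0,1,0,0,0,1,0,2,0,1,0,0,0,1,0,0,0,1,0,0]
Step 3: insert s at [2, 5, 24, 29, 32] -> counters=[1,0,1,0,0,1,0,0,0,0,0,0,0,0,1,1,0,0,1,0,0,0,1,0,3,0,1,0,0,1,1,0,1,0,1,0,0]
Step 4: insert bh at [22, 24, 26, 30, 34] -> counters=[1,0,1,0,0,1,0,0,0,0,0,0,0,0,1,1,0,0,1,0,0,0,2,0,4,0,2,0,0,1,2,0,1,0,2,0,0]
Query bh: check counters[22]=2 counters[24]=4 counters[26]=2 counters[30]=2 counters[34]=2 -> maybe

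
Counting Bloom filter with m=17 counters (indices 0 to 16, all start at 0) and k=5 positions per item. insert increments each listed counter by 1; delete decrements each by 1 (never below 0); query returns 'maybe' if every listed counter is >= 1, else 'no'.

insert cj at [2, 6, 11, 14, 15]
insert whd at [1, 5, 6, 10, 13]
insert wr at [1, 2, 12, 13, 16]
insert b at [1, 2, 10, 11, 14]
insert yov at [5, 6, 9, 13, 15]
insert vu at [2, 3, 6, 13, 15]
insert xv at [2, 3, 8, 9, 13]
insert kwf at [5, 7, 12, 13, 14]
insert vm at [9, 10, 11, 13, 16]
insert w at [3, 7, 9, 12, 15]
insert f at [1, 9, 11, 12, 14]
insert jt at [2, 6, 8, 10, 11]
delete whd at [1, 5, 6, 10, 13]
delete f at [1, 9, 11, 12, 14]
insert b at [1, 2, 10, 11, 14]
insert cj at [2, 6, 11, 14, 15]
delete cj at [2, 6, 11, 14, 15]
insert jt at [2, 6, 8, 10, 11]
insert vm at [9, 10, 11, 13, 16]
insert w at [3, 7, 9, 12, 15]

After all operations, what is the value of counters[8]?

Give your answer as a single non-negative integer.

Answer: 3

Derivation:
Step 1: insert cj at [2, 6, 11, 14, 15] -> counters=[0,0,1,0,0,0,1,0,0,0,0,1,0,0,1,1,0]
Step 2: insert whd at [1, 5, 6, 10, 13] -> counters=[0,1,1,0,0,1,2,0,0,0,1,1,0,1,1,1,0]
Step 3: insert wr at [1, 2, 12, 13, 16] -> counters=[0,2,2,0,0,1,2,0,0,0,1,1,1,2,1,1,1]
Step 4: insert b at [1, 2, 10, 11, 14] -> counters=[0,3,3,0,0,1,2,0,0,0,2,2,1,2,2,1,1]
Step 5: insert yov at [5, 6, 9, 13, 15] -> counters=[0,3,3,0,0,2,3,0,0,1,2,2,1,3,2,2,1]
Step 6: insert vu at [2, 3, 6, 13, 15] -> counters=[0,3,4,1,0,2,4,0,0,1,2,2,1,4,2,3,1]
Step 7: insert xv at [2, 3, 8, 9, 13] -> counters=[0,3,5,2,0,2,4,0,1,2,2,2,1,5,2,3,1]
Step 8: insert kwf at [5, 7, 12, 13, 14] -> counters=[0,3,5,2,0,3,4,1,1,2,2,2,2,6,3,3,1]
Step 9: insert vm at [9, 10, 11, 13, 16] -> counters=[0,3,5,2,0,3,4,1,1,3,3,3,2,7,3,3,2]
Step 10: insert w at [3, 7, 9, 12, 15] -> counters=[0,3,5,3,0,3,4,2,1,4,3,3,3,7,3,4,2]
Step 11: insert f at [1, 9, 11, 12, 14] -> counters=[0,4,5,3,0,3,4,2,1,5,3,4,4,7,4,4,2]
Step 12: insert jt at [2, 6, 8, 10, 11] -> counters=[0,4,6,3,0,3,5,2,2,5,4,5,4,7,4,4,2]
Step 13: delete whd at [1, 5, 6, 10, 13] -> counters=[0,3,6,3,0,2,4,2,2,5,3,5,4,6,4,4,2]
Step 14: delete f at [1, 9, 11, 12, 14] -> counters=[0,2,6,3,0,2,4,2,2,4,3,4,3,6,3,4,2]
Step 15: insert b at [1, 2, 10, 11, 14] -> counters=[0,3,7,3,0,2,4,2,2,4,4,5,3,6,4,4,2]
Step 16: insert cj at [2, 6, 11, 14, 15] -> counters=[0,3,8,3,0,2,5,2,2,4,4,6,3,6,5,5,2]
Step 17: delete cj at [2, 6, 11, 14, 15] -> counters=[0,3,7,3,0,2,4,2,2,4,4,5,3,6,4,4,2]
Step 18: insert jt at [2, 6, 8, 10, 11] -> counters=[0,3,8,3,0,2,5,2,3,4,5,6,3,6,4,4,2]
Step 19: insert vm at [9, 10, 11, 13, 16] -> counters=[0,3,8,3,0,2,5,2,3,5,6,7,3,7,4,4,3]
Step 20: insert w at [3, 7, 9, 12, 15] -> counters=[0,3,8,4,0,2,5,3,3,6,6,7,4,7,4,5,3]
Final counters=[0,3,8,4,0,2,5,3,3,6,6,7,4,7,4,5,3] -> counters[8]=3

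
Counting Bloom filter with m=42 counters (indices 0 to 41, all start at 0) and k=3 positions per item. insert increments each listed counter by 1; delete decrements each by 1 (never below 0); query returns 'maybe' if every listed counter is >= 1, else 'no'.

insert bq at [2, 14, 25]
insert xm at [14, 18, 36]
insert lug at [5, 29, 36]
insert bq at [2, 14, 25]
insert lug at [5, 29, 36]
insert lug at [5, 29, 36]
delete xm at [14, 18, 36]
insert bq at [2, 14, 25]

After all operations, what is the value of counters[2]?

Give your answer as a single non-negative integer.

Answer: 3

Derivation:
Step 1: insert bq at [2, 14, 25] -> counters=[0,0,1,0,0,0,0,0,0,0,0,0,0,0,1,0,0,0,0,0,0,0,0,0,0,1,0,0,0,0,0,0,0,0,0,0,0,0,0,0,0,0]
Step 2: insert xm at [14, 18, 36] -> counters=[0,0,1,0,0,0,0,0,0,0,0,0,0,0,2,0,0,0,1,0,0,0,0,0,0,1,0,0,0,0,0,0,0,0,0,0,1,0,0,0,0,0]
Step 3: insert lug at [5, 29, 36] -> counters=[0,0,1,0,0,1,0,0,0,0,0,0,0,0,2,0,0,0,1,0,0,0,0,0,0,1,0,0,0,1,0,0,0,0,0,0,2,0,0,0,0,0]
Step 4: insert bq at [2, 14, 25] -> counters=[0,0,2,0,0,1,0,0,0,0,0,0,0,0,3,0,0,0,1,0,0,0,0,0,0,2,0,0,0,1,0,0,0,0,0,0,2,0,0,0,0,0]
Step 5: insert lug at [5, 29, 36] -> counters=[0,0,2,0,0,2,0,0,0,0,0,0,0,0,3,0,0,0,1,0,0,0,0,0,0,2,0,0,0,2,0,0,0,0,0,0,3,0,0,0,0,0]
Step 6: insert lug at [5, 29, 36] -> counters=[0,0,2,0,0,3,0,0,0,0,0,0,0,0,3,0,0,0,1,0,0,0,0,0,0,2,0,0,0,3,0,0,0,0,0,0,4,0,0,0,0,0]
Step 7: delete xm at [14, 18, 36] -> counters=[0,0,2,0,0,3,0,0,0,0,0,0,0,0,2,0,0,0,0,0,0,0,0,0,0,2,0,0,0,3,0,0,0,0,0,0,3,0,0,0,0,0]
Step 8: insert bq at [2, 14, 25] -> counters=[0,0,3,0,0,3,0,0,0,0,0,0,0,0,3,0,0,0,0,0,0,0,0,0,0,3,0,0,0,3,0,0,0,0,0,0,3,0,0,0,0,0]
Final counters=[0,0,3,0,0,3,0,0,0,0,0,0,0,0,3,0,0,0,0,0,0,0,0,0,0,3,0,0,0,3,0,0,0,0,0,0,3,0,0,0,0,0] -> counters[2]=3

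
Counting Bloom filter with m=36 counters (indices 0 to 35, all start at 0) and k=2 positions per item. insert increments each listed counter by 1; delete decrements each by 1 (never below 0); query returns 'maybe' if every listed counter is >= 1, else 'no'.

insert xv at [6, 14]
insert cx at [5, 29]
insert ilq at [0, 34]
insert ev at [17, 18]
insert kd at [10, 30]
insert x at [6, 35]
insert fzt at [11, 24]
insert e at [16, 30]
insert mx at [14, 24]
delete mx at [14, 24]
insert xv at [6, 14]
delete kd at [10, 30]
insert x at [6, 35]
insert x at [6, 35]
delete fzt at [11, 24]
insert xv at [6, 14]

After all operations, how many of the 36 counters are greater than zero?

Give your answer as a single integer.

Step 1: insert xv at [6, 14] -> counters=[0,0,0,0,0,0,1,0,0,0,0,0,0,0,1,0,0,0,0,0,0,0,0,0,0,0,0,0,0,0,0,0,0,0,0,0]
Step 2: insert cx at [5, 29] -> counters=[0,0,0,0,0,1,1,0,0,0,0,0,0,0,1,0,0,0,0,0,0,0,0,0,0,0,0,0,0,1,0,0,0,0,0,0]
Step 3: insert ilq at [0, 34] -> counters=[1,0,0,0,0,1,1,0,0,0,0,0,0,0,1,0,0,0,0,0,0,0,0,0,0,0,0,0,0,1,0,0,0,0,1,0]
Step 4: insert ev at [17, 18] -> counters=[1,0,0,0,0,1,1,0,0,0,0,0,0,0,1,0,0,1,1,0,0,0,0,0,0,0,0,0,0,1,0,0,0,0,1,0]
Step 5: insert kd at [10, 30] -> counters=[1,0,0,0,0,1,1,0,0,0,1,0,0,0,1,0,0,1,1,0,0,0,0,0,0,0,0,0,0,1,1,0,0,0,1,0]
Step 6: insert x at [6, 35] -> counters=[1,0,0,0,0,1,2,0,0,0,1,0,0,0,1,0,0,1,1,0,0,0,0,0,0,0,0,0,0,1,1,0,0,0,1,1]
Step 7: insert fzt at [11, 24] -> counters=[1,0,0,0,0,1,2,0,0,0,1,1,0,0,1,0,0,1,1,0,0,0,0,0,1,0,0,0,0,1,1,0,0,0,1,1]
Step 8: insert e at [16, 30] -> counters=[1,0,0,0,0,1,2,0,0,0,1,1,0,0,1,0,1,1,1,0,0,0,0,0,1,0,0,0,0,1,2,0,0,0,1,1]
Step 9: insert mx at [14, 24] -> counters=[1,0,0,0,0,1,2,0,0,0,1,1,0,0,2,0,1,1,1,0,0,0,0,0,2,0,0,0,0,1,2,0,0,0,1,1]
Step 10: delete mx at [14, 24] -> counters=[1,0,0,0,0,1,2,0,0,0,1,1,0,0,1,0,1,1,1,0,0,0,0,0,1,0,0,0,0,1,2,0,0,0,1,1]
Step 11: insert xv at [6, 14] -> counters=[1,0,0,0,0,1,3,0,0,0,1,1,0,0,2,0,1,1,1,0,0,0,0,0,1,0,0,0,0,1,2,0,0,0,1,1]
Step 12: delete kd at [10, 30] -> counters=[1,0,0,0,0,1,3,0,0,0,0,1,0,0,2,0,1,1,1,0,0,0,0,0,1,0,0,0,0,1,1,0,0,0,1,1]
Step 13: insert x at [6, 35] -> counters=[1,0,0,0,0,1,4,0,0,0,0,1,0,0,2,0,1,1,1,0,0,0,0,0,1,0,0,0,0,1,1,0,0,0,1,2]
Step 14: insert x at [6, 35] -> counters=[1,0,0,0,0,1,5,0,0,0,0,1,0,0,2,0,1,1,1,0,0,0,0,0,1,0,0,0,0,1,1,0,0,0,1,3]
Step 15: delete fzt at [11, 24] -> counters=[1,0,0,0,0,1,5,0,0,0,0,0,0,0,2,0,1,1,1,0,0,0,0,0,0,0,0,0,0,1,1,0,0,0,1,3]
Step 16: insert xv at [6, 14] -> counters=[1,0,0,0,0,1,6,0,0,0,0,0,0,0,3,0,1,1,1,0,0,0,0,0,0,0,0,0,0,1,1,0,0,0,1,3]
Final counters=[1,0,0,0,0,1,6,0,0,0,0,0,0,0,3,0,1,1,1,0,0,0,0,0,0,0,0,0,0,1,1,0,0,0,1,3] -> 11 nonzero

Answer: 11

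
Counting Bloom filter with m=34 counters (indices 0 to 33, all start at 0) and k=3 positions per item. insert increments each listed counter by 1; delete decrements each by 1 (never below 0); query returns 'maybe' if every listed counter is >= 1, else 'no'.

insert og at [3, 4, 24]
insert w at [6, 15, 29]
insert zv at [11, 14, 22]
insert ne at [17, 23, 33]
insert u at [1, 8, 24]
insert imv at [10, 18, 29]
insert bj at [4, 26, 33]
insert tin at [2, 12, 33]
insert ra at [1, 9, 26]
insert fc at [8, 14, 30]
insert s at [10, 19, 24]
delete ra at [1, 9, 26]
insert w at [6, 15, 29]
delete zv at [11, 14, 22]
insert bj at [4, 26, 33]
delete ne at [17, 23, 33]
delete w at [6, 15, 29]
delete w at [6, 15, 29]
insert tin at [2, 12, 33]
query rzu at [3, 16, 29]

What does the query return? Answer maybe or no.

Step 1: insert og at [3, 4, 24] -> counters=[0,0,0,1,1,0,0,0,0,0,0,0,0,0,0,0,0,0,0,0,0,0,0,0,1,0,0,0,0,0,0,0,0,0]
Step 2: insert w at [6, 15, 29] -> counters=[0,0,0,1,1,0,1,0,0,0,0,0,0,0,0,1,0,0,0,0,0,0,0,0,1,0,0,0,0,1,0,0,0,0]
Step 3: insert zv at [11, 14, 22] -> counters=[0,0,0,1,1,0,1,0,0,0,0,1,0,0,1,1,0,0,0,0,0,0,1,0,1,0,0,0,0,1,0,0,0,0]
Step 4: insert ne at [17, 23, 33] -> counters=[0,0,0,1,1,0,1,0,0,0,0,1,0,0,1,1,0,1,0,0,0,0,1,1,1,0,0,0,0,1,0,0,0,1]
Step 5: insert u at [1, 8, 24] -> counters=[0,1,0,1,1,0,1,0,1,0,0,1,0,0,1,1,0,1,0,0,0,0,1,1,2,0,0,0,0,1,0,0,0,1]
Step 6: insert imv at [10, 18, 29] -> counters=[0,1,0,1,1,0,1,0,1,0,1,1,0,0,1,1,0,1,1,0,0,0,1,1,2,0,0,0,0,2,0,0,0,1]
Step 7: insert bj at [4, 26, 33] -> counters=[0,1,0,1,2,0,1,0,1,0,1,1,0,0,1,1,0,1,1,0,0,0,1,1,2,0,1,0,0,2,0,0,0,2]
Step 8: insert tin at [2, 12, 33] -> counters=[0,1,1,1,2,0,1,0,1,0,1,1,1,0,1,1,0,1,1,0,0,0,1,1,2,0,1,0,0,2,0,0,0,3]
Step 9: insert ra at [1, 9, 26] -> counters=[0,2,1,1,2,0,1,0,1,1,1,1,1,0,1,1,0,1,1,0,0,0,1,1,2,0,2,0,0,2,0,0,0,3]
Step 10: insert fc at [8, 14, 30] -> counters=[0,2,1,1,2,0,1,0,2,1,1,1,1,0,2,1,0,1,1,0,0,0,1,1,2,0,2,0,0,2,1,0,0,3]
Step 11: insert s at [10, 19, 24] -> counters=[0,2,1,1,2,0,1,0,2,1,2,1,1,0,2,1,0,1,1,1,0,0,1,1,3,0,2,0,0,2,1,0,0,3]
Step 12: delete ra at [1, 9, 26] -> counters=[0,1,1,1,2,0,1,0,2,0,2,1,1,0,2,1,0,1,1,1,0,0,1,1,3,0,1,0,0,2,1,0,0,3]
Step 13: insert w at [6, 15, 29] -> counters=[0,1,1,1,2,0,2,0,2,0,2,1,1,0,2,2,0,1,1,1,0,0,1,1,3,0,1,0,0,3,1,0,0,3]
Step 14: delete zv at [11, 14, 22] -> counters=[0,1,1,1,2,0,2,0,2,0,2,0,1,0,1,2,0,1,1,1,0,0,0,1,3,0,1,0,0,3,1,0,0,3]
Step 15: insert bj at [4, 26, 33] -> counters=[0,1,1,1,3,0,2,0,2,0,2,0,1,0,1,2,0,1,1,1,0,0,0,1,3,0,2,0,0,3,1,0,0,4]
Step 16: delete ne at [17, 23, 33] -> counters=[0,1,1,1,3,0,2,0,2,0,2,0,1,0,1,2,0,0,1,1,0,0,0,0,3,0,2,0,0,3,1,0,0,3]
Step 17: delete w at [6, 15, 29] -> counters=[0,1,1,1,3,0,1,0,2,0,2,0,1,0,1,1,0,0,1,1,0,0,0,0,3,0,2,0,0,2,1,0,0,3]
Step 18: delete w at [6, 15, 29] -> counters=[0,1,1,1,3,0,0,0,2,0,2,0,1,0,1,0,0,0,1,1,0,0,0,0,3,0,2,0,0,1,1,0,0,3]
Step 19: insert tin at [2, 12, 33] -> counters=[0,1,2,1,3,0,0,0,2,0,2,0,2,0,1,0,0,0,1,1,0,0,0,0,3,0,2,0,0,1,1,0,0,4]
Query rzu: check counters[3]=1 counters[16]=0 counters[29]=1 -> no

Answer: no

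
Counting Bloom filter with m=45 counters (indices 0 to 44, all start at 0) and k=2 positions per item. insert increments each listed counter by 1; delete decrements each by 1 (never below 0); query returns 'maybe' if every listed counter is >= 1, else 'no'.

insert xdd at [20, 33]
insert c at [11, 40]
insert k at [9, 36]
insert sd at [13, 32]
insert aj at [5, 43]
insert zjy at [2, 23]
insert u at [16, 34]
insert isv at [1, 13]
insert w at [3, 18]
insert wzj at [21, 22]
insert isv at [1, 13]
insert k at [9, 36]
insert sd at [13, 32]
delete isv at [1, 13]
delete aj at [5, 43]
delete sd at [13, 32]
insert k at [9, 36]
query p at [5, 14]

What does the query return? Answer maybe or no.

Step 1: insert xdd at [20, 33] -> counters=[0,0,0,0,0,0,0,0,0,0,0,0,0,0,0,0,0,0,0,0,1,0,0,0,0,0,0,0,0,0,0,0,0,1,0,0,0,0,0,0,0,0,0,0,0]
Step 2: insert c at [11, 40] -> counters=[0,0,0,0,0,0,0,0,0,0,0,1,0,0,0,0,0,0,0,0,1,0,0,0,0,0,0,0,0,0,0,0,0,1,0,0,0,0,0,0,1,0,0,0,0]
Step 3: insert k at [9, 36] -> counters=[0,0,0,0,0,0,0,0,0,1,0,1,0,0,0,0,0,0,0,0,1,0,0,0,0,0,0,0,0,0,0,0,0,1,0,0,1,0,0,0,1,0,0,0,0]
Step 4: insert sd at [13, 32] -> counters=[0,0,0,0,0,0,0,0,0,1,0,1,0,1,0,0,0,0,0,0,1,0,0,0,0,0,0,0,0,0,0,0,1,1,0,0,1,0,0,0,1,0,0,0,0]
Step 5: insert aj at [5, 43] -> counters=[0,0,0,0,0,1,0,0,0,1,0,1,0,1,0,0,0,0,0,0,1,0,0,0,0,0,0,0,0,0,0,0,1,1,0,0,1,0,0,0,1,0,0,1,0]
Step 6: insert zjy at [2, 23] -> counters=[0,0,1,0,0,1,0,0,0,1,0,1,0,1,0,0,0,0,0,0,1,0,0,1,0,0,0,0,0,0,0,0,1,1,0,0,1,0,0,0,1,0,0,1,0]
Step 7: insert u at [16, 34] -> counters=[0,0,1,0,0,1,0,0,0,1,0,1,0,1,0,0,1,0,0,0,1,0,0,1,0,0,0,0,0,0,0,0,1,1,1,0,1,0,0,0,1,0,0,1,0]
Step 8: insert isv at [1, 13] -> counters=[0,1,1,0,0,1,0,0,0,1,0,1,0,2,0,0,1,0,0,0,1,0,0,1,0,0,0,0,0,0,0,0,1,1,1,0,1,0,0,0,1,0,0,1,0]
Step 9: insert w at [3, 18] -> counters=[0,1,1,1,0,1,0,0,0,1,0,1,0,2,0,0,1,0,1,0,1,0,0,1,0,0,0,0,0,0,0,0,1,1,1,0,1,0,0,0,1,0,0,1,0]
Step 10: insert wzj at [21, 22] -> counters=[0,1,1,1,0,1,0,0,0,1,0,1,0,2,0,0,1,0,1,0,1,1,1,1,0,0,0,0,0,0,0,0,1,1,1,0,1,0,0,0,1,0,0,1,0]
Step 11: insert isv at [1, 13] -> counters=[0,2,1,1,0,1,0,0,0,1,0,1,0,3,0,0,1,0,1,0,1,1,1,1,0,0,0,0,0,0,0,0,1,1,1,0,1,0,0,0,1,0,0,1,0]
Step 12: insert k at [9, 36] -> counters=[0,2,1,1,0,1,0,0,0,2,0,1,0,3,0,0,1,0,1,0,1,1,1,1,0,0,0,0,0,0,0,0,1,1,1,0,2,0,0,0,1,0,0,1,0]
Step 13: insert sd at [13, 32] -> counters=[0,2,1,1,0,1,0,0,0,2,0,1,0,4,0,0,1,0,1,0,1,1,1,1,0,0,0,0,0,0,0,0,2,1,1,0,2,0,0,0,1,0,0,1,0]
Step 14: delete isv at [1, 13] -> counters=[0,1,1,1,0,1,0,0,0,2,0,1,0,3,0,0,1,0,1,0,1,1,1,1,0,0,0,0,0,0,0,0,2,1,1,0,2,0,0,0,1,0,0,1,0]
Step 15: delete aj at [5, 43] -> counters=[0,1,1,1,0,0,0,0,0,2,0,1,0,3,0,0,1,0,1,0,1,1,1,1,0,0,0,0,0,0,0,0,2,1,1,0,2,0,0,0,1,0,0,0,0]
Step 16: delete sd at [13, 32] -> counters=[0,1,1,1,0,0,0,0,0,2,0,1,0,2,0,0,1,0,1,0,1,1,1,1,0,0,0,0,0,0,0,0,1,1,1,0,2,0,0,0,1,0,0,0,0]
Step 17: insert k at [9, 36] -> counters=[0,1,1,1,0,0,0,0,0,3,0,1,0,2,0,0,1,0,1,0,1,1,1,1,0,0,0,0,0,0,0,0,1,1,1,0,3,0,0,0,1,0,0,0,0]
Query p: check counters[5]=0 counters[14]=0 -> no

Answer: no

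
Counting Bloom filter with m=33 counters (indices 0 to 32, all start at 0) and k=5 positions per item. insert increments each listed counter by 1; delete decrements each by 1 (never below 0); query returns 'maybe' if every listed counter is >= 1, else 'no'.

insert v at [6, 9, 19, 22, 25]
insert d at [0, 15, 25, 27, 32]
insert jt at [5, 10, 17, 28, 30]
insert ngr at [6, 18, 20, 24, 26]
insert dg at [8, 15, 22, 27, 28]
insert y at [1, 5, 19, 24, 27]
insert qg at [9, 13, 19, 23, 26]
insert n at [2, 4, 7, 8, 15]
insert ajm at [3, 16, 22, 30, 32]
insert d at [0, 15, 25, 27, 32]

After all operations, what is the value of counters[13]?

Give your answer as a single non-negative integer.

Answer: 1

Derivation:
Step 1: insert v at [6, 9, 19, 22, 25] -> counters=[0,0,0,0,0,0,1,0,0,1,0,0,0,0,0,0,0,0,0,1,0,0,1,0,0,1,0,0,0,0,0,0,0]
Step 2: insert d at [0, 15, 25, 27, 32] -> counters=[1,0,0,0,0,0,1,0,0,1,0,0,0,0,0,1,0,0,0,1,0,0,1,0,0,2,0,1,0,0,0,0,1]
Step 3: insert jt at [5, 10, 17, 28, 30] -> counters=[1,0,0,0,0,1,1,0,0,1,1,0,0,0,0,1,0,1,0,1,0,0,1,0,0,2,0,1,1,0,1,0,1]
Step 4: insert ngr at [6, 18, 20, 24, 26] -> counters=[1,0,0,0,0,1,2,0,0,1,1,0,0,0,0,1,0,1,1,1,1,0,1,0,1,2,1,1,1,0,1,0,1]
Step 5: insert dg at [8, 15, 22, 27, 28] -> counters=[1,0,0,0,0,1,2,0,1,1,1,0,0,0,0,2,0,1,1,1,1,0,2,0,1,2,1,2,2,0,1,0,1]
Step 6: insert y at [1, 5, 19, 24, 27] -> counters=[1,1,0,0,0,2,2,0,1,1,1,0,0,0,0,2,0,1,1,2,1,0,2,0,2,2,1,3,2,0,1,0,1]
Step 7: insert qg at [9, 13, 19, 23, 26] -> counters=[1,1,0,0,0,2,2,0,1,2,1,0,0,1,0,2,0,1,1,3,1,0,2,1,2,2,2,3,2,0,1,0,1]
Step 8: insert n at [2, 4, 7, 8, 15] -> counters=[1,1,1,0,1,2,2,1,2,2,1,0,0,1,0,3,0,1,1,3,1,0,2,1,2,2,2,3,2,0,1,0,1]
Step 9: insert ajm at [3, 16, 22, 30, 32] -> counters=[1,1,1,1,1,2,2,1,2,2,1,0,0,1,0,3,1,1,1,3,1,0,3,1,2,2,2,3,2,0,2,0,2]
Step 10: insert d at [0, 15, 25, 27, 32] -> counters=[2,1,1,1,1,2,2,1,2,2,1,0,0,1,0,4,1,1,1,3,1,0,3,1,2,3,2,4,2,0,2,0,3]
Final counters=[2,1,1,1,1,2,2,1,2,2,1,0,0,1,0,4,1,1,1,3,1,0,3,1,2,3,2,4,2,0,2,0,3] -> counters[13]=1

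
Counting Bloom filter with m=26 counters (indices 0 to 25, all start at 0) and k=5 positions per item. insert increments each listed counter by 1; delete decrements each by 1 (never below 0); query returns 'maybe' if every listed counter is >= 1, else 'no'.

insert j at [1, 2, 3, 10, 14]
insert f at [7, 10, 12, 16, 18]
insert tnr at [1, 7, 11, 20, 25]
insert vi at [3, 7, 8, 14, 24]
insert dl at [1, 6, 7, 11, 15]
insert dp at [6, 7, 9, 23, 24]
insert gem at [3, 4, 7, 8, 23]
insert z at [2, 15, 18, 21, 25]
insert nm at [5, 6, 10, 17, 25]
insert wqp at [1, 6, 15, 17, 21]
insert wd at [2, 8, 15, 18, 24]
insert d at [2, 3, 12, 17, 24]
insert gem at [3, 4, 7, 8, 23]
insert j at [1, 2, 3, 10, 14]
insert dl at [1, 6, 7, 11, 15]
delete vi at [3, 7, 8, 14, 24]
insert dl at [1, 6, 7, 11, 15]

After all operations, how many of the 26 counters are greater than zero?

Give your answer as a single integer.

Answer: 22

Derivation:
Step 1: insert j at [1, 2, 3, 10, 14] -> counters=[0,1,1,1,0,0,0,0,0,0,1,0,0,0,1,0,0,0,0,0,0,0,0,0,0,0]
Step 2: insert f at [7, 10, 12, 16, 18] -> counters=[0,1,1,1,0,0,0,1,0,0,2,0,1,0,1,0,1,0,1,0,0,0,0,0,0,0]
Step 3: insert tnr at [1, 7, 11, 20, 25] -> counters=[0,2,1,1,0,0,0,2,0,0,2,1,1,0,1,0,1,0,1,0,1,0,0,0,0,1]
Step 4: insert vi at [3, 7, 8, 14, 24] -> counters=[0,2,1,2,0,0,0,3,1,0,2,1,1,0,2,0,1,0,1,0,1,0,0,0,1,1]
Step 5: insert dl at [1, 6, 7, 11, 15] -> counters=[0,3,1,2,0,0,1,4,1,0,2,2,1,0,2,1,1,0,1,0,1,0,0,0,1,1]
Step 6: insert dp at [6, 7, 9, 23, 24] -> counters=[0,3,1,2,0,0,2,5,1,1,2,2,1,0,2,1,1,0,1,0,1,0,0,1,2,1]
Step 7: insert gem at [3, 4, 7, 8, 23] -> counters=[0,3,1,3,1,0,2,6,2,1,2,2,1,0,2,1,1,0,1,0,1,0,0,2,2,1]
Step 8: insert z at [2, 15, 18, 21, 25] -> counters=[0,3,2,3,1,0,2,6,2,1,2,2,1,0,2,2,1,0,2,0,1,1,0,2,2,2]
Step 9: insert nm at [5, 6, 10, 17, 25] -> counters=[0,3,2,3,1,1,3,6,2,1,3,2,1,0,2,2,1,1,2,0,1,1,0,2,2,3]
Step 10: insert wqp at [1, 6, 15, 17, 21] -> counters=[0,4,2,3,1,1,4,6,2,1,3,2,1,0,2,3,1,2,2,0,1,2,0,2,2,3]
Step 11: insert wd at [2, 8, 15, 18, 24] -> counters=[0,4,3,3,1,1,4,6,3,1,3,2,1,0,2,4,1,2,3,0,1,2,0,2,3,3]
Step 12: insert d at [2, 3, 12, 17, 24] -> counters=[0,4,4,4,1,1,4,6,3,1,3,2,2,0,2,4,1,3,3,0,1,2,0,2,4,3]
Step 13: insert gem at [3, 4, 7, 8, 23] -> counters=[0,4,4,5,2,1,4,7,4,1,3,2,2,0,2,4,1,3,3,0,1,2,0,3,4,3]
Step 14: insert j at [1, 2, 3, 10, 14] -> counters=[0,5,5,6,2,1,4,7,4,1,4,2,2,0,3,4,1,3,3,0,1,2,0,3,4,3]
Step 15: insert dl at [1, 6, 7, 11, 15] -> counters=[0,6,5,6,2,1,5,8,4,1,4,3,2,0,3,5,1,3,3,0,1,2,0,3,4,3]
Step 16: delete vi at [3, 7, 8, 14, 24] -> counters=[0,6,5,5,2,1,5,7,3,1,4,3,2,0,2,5,1,3,3,0,1,2,0,3,3,3]
Step 17: insert dl at [1, 6, 7, 11, 15] -> counters=[0,7,5,5,2,1,6,8,3,1,4,4,2,0,2,6,1,3,3,0,1,2,0,3,3,3]
Final counters=[0,7,5,5,2,1,6,8,3,1,4,4,2,0,2,6,1,3,3,0,1,2,0,3,3,3] -> 22 nonzero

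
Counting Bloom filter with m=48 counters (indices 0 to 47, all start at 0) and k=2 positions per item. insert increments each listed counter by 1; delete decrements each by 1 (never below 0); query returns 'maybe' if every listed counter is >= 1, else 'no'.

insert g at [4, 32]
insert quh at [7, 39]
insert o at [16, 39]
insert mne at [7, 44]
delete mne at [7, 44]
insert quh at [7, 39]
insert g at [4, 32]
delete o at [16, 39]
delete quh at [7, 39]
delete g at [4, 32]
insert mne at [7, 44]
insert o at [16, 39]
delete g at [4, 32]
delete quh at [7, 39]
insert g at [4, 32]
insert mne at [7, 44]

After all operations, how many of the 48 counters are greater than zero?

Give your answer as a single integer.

Answer: 6

Derivation:
Step 1: insert g at [4, 32] -> counters=[0,0,0,0,1,0,0,0,0,0,0,0,0,0,0,0,0,0,0,0,0,0,0,0,0,0,0,0,0,0,0,0,1,0,0,0,0,0,0,0,0,0,0,0,0,0,0,0]
Step 2: insert quh at [7, 39] -> counters=[0,0,0,0,1,0,0,1,0,0,0,0,0,0,0,0,0,0,0,0,0,0,0,0,0,0,0,0,0,0,0,0,1,0,0,0,0,0,0,1,0,0,0,0,0,0,0,0]
Step 3: insert o at [16, 39] -> counters=[0,0,0,0,1,0,0,1,0,0,0,0,0,0,0,0,1,0,0,0,0,0,0,0,0,0,0,0,0,0,0,0,1,0,0,0,0,0,0,2,0,0,0,0,0,0,0,0]
Step 4: insert mne at [7, 44] -> counters=[0,0,0,0,1,0,0,2,0,0,0,0,0,0,0,0,1,0,0,0,0,0,0,0,0,0,0,0,0,0,0,0,1,0,0,0,0,0,0,2,0,0,0,0,1,0,0,0]
Step 5: delete mne at [7, 44] -> counters=[0,0,0,0,1,0,0,1,0,0,0,0,0,0,0,0,1,0,0,0,0,0,0,0,0,0,0,0,0,0,0,0,1,0,0,0,0,0,0,2,0,0,0,0,0,0,0,0]
Step 6: insert quh at [7, 39] -> counters=[0,0,0,0,1,0,0,2,0,0,0,0,0,0,0,0,1,0,0,0,0,0,0,0,0,0,0,0,0,0,0,0,1,0,0,0,0,0,0,3,0,0,0,0,0,0,0,0]
Step 7: insert g at [4, 32] -> counters=[0,0,0,0,2,0,0,2,0,0,0,0,0,0,0,0,1,0,0,0,0,0,0,0,0,0,0,0,0,0,0,0,2,0,0,0,0,0,0,3,0,0,0,0,0,0,0,0]
Step 8: delete o at [16, 39] -> counters=[0,0,0,0,2,0,0,2,0,0,0,0,0,0,0,0,0,0,0,0,0,0,0,0,0,0,0,0,0,0,0,0,2,0,0,0,0,0,0,2,0,0,0,0,0,0,0,0]
Step 9: delete quh at [7, 39] -> counters=[0,0,0,0,2,0,0,1,0,0,0,0,0,0,0,0,0,0,0,0,0,0,0,0,0,0,0,0,0,0,0,0,2,0,0,0,0,0,0,1,0,0,0,0,0,0,0,0]
Step 10: delete g at [4, 32] -> counters=[0,0,0,0,1,0,0,1,0,0,0,0,0,0,0,0,0,0,0,0,0,0,0,0,0,0,0,0,0,0,0,0,1,0,0,0,0,0,0,1,0,0,0,0,0,0,0,0]
Step 11: insert mne at [7, 44] -> counters=[0,0,0,0,1,0,0,2,0,0,0,0,0,0,0,0,0,0,0,0,0,0,0,0,0,0,0,0,0,0,0,0,1,0,0,0,0,0,0,1,0,0,0,0,1,0,0,0]
Step 12: insert o at [16, 39] -> counters=[0,0,0,0,1,0,0,2,0,0,0,0,0,0,0,0,1,0,0,0,0,0,0,0,0,0,0,0,0,0,0,0,1,0,0,0,0,0,0,2,0,0,0,0,1,0,0,0]
Step 13: delete g at [4, 32] -> counters=[0,0,0,0,0,0,0,2,0,0,0,0,0,0,0,0,1,0,0,0,0,0,0,0,0,0,0,0,0,0,0,0,0,0,0,0,0,0,0,2,0,0,0,0,1,0,0,0]
Step 14: delete quh at [7, 39] -> counters=[0,0,0,0,0,0,0,1,0,0,0,0,0,0,0,0,1,0,0,0,0,0,0,0,0,0,0,0,0,0,0,0,0,0,0,0,0,0,0,1,0,0,0,0,1,0,0,0]
Step 15: insert g at [4, 32] -> counters=[0,0,0,0,1,0,0,1,0,0,0,0,0,0,0,0,1,0,0,0,0,0,0,0,0,0,0,0,0,0,0,0,1,0,0,0,0,0,0,1,0,0,0,0,1,0,0,0]
Step 16: insert mne at [7, 44] -> counters=[0,0,0,0,1,0,0,2,0,0,0,0,0,0,0,0,1,0,0,0,0,0,0,0,0,0,0,0,0,0,0,0,1,0,0,0,0,0,0,1,0,0,0,0,2,0,0,0]
Final counters=[0,0,0,0,1,0,0,2,0,0,0,0,0,0,0,0,1,0,0,0,0,0,0,0,0,0,0,0,0,0,0,0,1,0,0,0,0,0,0,1,0,0,0,0,2,0,0,0] -> 6 nonzero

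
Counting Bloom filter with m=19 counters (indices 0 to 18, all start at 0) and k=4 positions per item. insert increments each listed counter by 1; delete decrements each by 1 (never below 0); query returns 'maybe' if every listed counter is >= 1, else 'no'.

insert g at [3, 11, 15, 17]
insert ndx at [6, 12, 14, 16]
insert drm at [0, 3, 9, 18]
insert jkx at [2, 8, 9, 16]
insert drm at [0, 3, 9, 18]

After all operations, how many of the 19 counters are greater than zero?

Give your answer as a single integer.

Step 1: insert g at [3, 11, 15, 17] -> counters=[0,0,0,1,0,0,0,0,0,0,0,1,0,0,0,1,0,1,0]
Step 2: insert ndx at [6, 12, 14, 16] -> counters=[0,0,0,1,0,0,1,0,0,0,0,1,1,0,1,1,1,1,0]
Step 3: insert drm at [0, 3, 9, 18] -> counters=[1,0,0,2,0,0,1,0,0,1,0,1,1,0,1,1,1,1,1]
Step 4: insert jkx at [2, 8, 9, 16] -> counters=[1,0,1,2,0,0,1,0,1,2,0,1,1,0,1,1,2,1,1]
Step 5: insert drm at [0, 3, 9, 18] -> counters=[2,0,1,3,0,0,1,0,1,3,0,1,1,0,1,1,2,1,2]
Final counters=[2,0,1,3,0,0,1,0,1,3,0,1,1,0,1,1,2,1,2] -> 13 nonzero

Answer: 13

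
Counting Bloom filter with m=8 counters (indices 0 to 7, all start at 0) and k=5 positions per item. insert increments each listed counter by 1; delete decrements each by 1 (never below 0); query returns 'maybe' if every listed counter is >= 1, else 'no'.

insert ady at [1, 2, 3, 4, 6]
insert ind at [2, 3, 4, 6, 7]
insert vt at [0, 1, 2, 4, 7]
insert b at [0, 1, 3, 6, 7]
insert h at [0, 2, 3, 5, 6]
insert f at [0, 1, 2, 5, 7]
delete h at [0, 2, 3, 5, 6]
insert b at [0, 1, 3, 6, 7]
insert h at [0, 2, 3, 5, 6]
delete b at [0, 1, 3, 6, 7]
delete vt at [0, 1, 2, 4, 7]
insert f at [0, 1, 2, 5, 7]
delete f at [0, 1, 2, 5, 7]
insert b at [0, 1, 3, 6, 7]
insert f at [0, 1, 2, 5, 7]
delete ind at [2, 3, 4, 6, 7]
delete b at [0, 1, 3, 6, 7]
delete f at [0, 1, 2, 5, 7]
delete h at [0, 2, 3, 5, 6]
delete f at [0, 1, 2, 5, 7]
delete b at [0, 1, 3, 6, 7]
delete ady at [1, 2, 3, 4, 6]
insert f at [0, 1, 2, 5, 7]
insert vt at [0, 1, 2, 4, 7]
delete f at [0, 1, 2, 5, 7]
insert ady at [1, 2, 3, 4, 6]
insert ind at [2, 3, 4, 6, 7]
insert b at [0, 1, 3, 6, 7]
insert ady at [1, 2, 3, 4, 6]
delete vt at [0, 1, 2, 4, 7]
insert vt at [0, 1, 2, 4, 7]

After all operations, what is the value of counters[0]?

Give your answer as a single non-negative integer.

Answer: 2

Derivation:
Step 1: insert ady at [1, 2, 3, 4, 6] -> counters=[0,1,1,1,1,0,1,0]
Step 2: insert ind at [2, 3, 4, 6, 7] -> counters=[0,1,2,2,2,0,2,1]
Step 3: insert vt at [0, 1, 2, 4, 7] -> counters=[1,2,3,2,3,0,2,2]
Step 4: insert b at [0, 1, 3, 6, 7] -> counters=[2,3,3,3,3,0,3,3]
Step 5: insert h at [0, 2, 3, 5, 6] -> counters=[3,3,4,4,3,1,4,3]
Step 6: insert f at [0, 1, 2, 5, 7] -> counters=[4,4,5,4,3,2,4,4]
Step 7: delete h at [0, 2, 3, 5, 6] -> counters=[3,4,4,3,3,1,3,4]
Step 8: insert b at [0, 1, 3, 6, 7] -> counters=[4,5,4,4,3,1,4,5]
Step 9: insert h at [0, 2, 3, 5, 6] -> counters=[5,5,5,5,3,2,5,5]
Step 10: delete b at [0, 1, 3, 6, 7] -> counters=[4,4,5,4,3,2,4,4]
Step 11: delete vt at [0, 1, 2, 4, 7] -> counters=[3,3,4,4,2,2,4,3]
Step 12: insert f at [0, 1, 2, 5, 7] -> counters=[4,4,5,4,2,3,4,4]
Step 13: delete f at [0, 1, 2, 5, 7] -> counters=[3,3,4,4,2,2,4,3]
Step 14: insert b at [0, 1, 3, 6, 7] -> counters=[4,4,4,5,2,2,5,4]
Step 15: insert f at [0, 1, 2, 5, 7] -> counters=[5,5,5,5,2,3,5,5]
Step 16: delete ind at [2, 3, 4, 6, 7] -> counters=[5,5,4,4,1,3,4,4]
Step 17: delete b at [0, 1, 3, 6, 7] -> counters=[4,4,4,3,1,3,3,3]
Step 18: delete f at [0, 1, 2, 5, 7] -> counters=[3,3,3,3,1,2,3,2]
Step 19: delete h at [0, 2, 3, 5, 6] -> counters=[2,3,2,2,1,1,2,2]
Step 20: delete f at [0, 1, 2, 5, 7] -> counters=[1,2,1,2,1,0,2,1]
Step 21: delete b at [0, 1, 3, 6, 7] -> counters=[0,1,1,1,1,0,1,0]
Step 22: delete ady at [1, 2, 3, 4, 6] -> counters=[0,0,0,0,0,0,0,0]
Step 23: insert f at [0, 1, 2, 5, 7] -> counters=[1,1,1,0,0,1,0,1]
Step 24: insert vt at [0, 1, 2, 4, 7] -> counters=[2,2,2,0,1,1,0,2]
Step 25: delete f at [0, 1, 2, 5, 7] -> counters=[1,1,1,0,1,0,0,1]
Step 26: insert ady at [1, 2, 3, 4, 6] -> counters=[1,2,2,1,2,0,1,1]
Step 27: insert ind at [2, 3, 4, 6, 7] -> counters=[1,2,3,2,3,0,2,2]
Step 28: insert b at [0, 1, 3, 6, 7] -> counters=[2,3,3,3,3,0,3,3]
Step 29: insert ady at [1, 2, 3, 4, 6] -> counters=[2,4,4,4,4,0,4,3]
Step 30: delete vt at [0, 1, 2, 4, 7] -> counters=[1,3,3,4,3,0,4,2]
Step 31: insert vt at [0, 1, 2, 4, 7] -> counters=[2,4,4,4,4,0,4,3]
Final counters=[2,4,4,4,4,0,4,3] -> counters[0]=2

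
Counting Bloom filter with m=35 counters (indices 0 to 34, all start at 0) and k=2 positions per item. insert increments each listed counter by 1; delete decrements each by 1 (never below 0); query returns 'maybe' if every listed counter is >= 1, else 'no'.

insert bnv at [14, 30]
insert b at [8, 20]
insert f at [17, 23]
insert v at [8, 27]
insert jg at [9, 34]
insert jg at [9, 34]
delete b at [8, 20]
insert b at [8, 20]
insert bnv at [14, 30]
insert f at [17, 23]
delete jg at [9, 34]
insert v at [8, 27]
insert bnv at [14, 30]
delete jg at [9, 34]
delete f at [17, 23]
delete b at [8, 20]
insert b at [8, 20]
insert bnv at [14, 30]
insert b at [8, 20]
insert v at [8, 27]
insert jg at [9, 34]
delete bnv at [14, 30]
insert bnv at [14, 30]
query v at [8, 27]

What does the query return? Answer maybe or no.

Step 1: insert bnv at [14, 30] -> counters=[0,0,0,0,0,0,0,0,0,0,0,0,0,0,1,0,0,0,0,0,0,0,0,0,0,0,0,0,0,0,1,0,0,0,0]
Step 2: insert b at [8, 20] -> counters=[0,0,0,0,0,0,0,0,1,0,0,0,0,0,1,0,0,0,0,0,1,0,0,0,0,0,0,0,0,0,1,0,0,0,0]
Step 3: insert f at [17, 23] -> counters=[0,0,0,0,0,0,0,0,1,0,0,0,0,0,1,0,0,1,0,0,1,0,0,1,0,0,0,0,0,0,1,0,0,0,0]
Step 4: insert v at [8, 27] -> counters=[0,0,0,0,0,0,0,0,2,0,0,0,0,0,1,0,0,1,0,0,1,0,0,1,0,0,0,1,0,0,1,0,0,0,0]
Step 5: insert jg at [9, 34] -> counters=[0,0,0,0,0,0,0,0,2,1,0,0,0,0,1,0,0,1,0,0,1,0,0,1,0,0,0,1,0,0,1,0,0,0,1]
Step 6: insert jg at [9, 34] -> counters=[0,0,0,0,0,0,0,0,2,2,0,0,0,0,1,0,0,1,0,0,1,0,0,1,0,0,0,1,0,0,1,0,0,0,2]
Step 7: delete b at [8, 20] -> counters=[0,0,0,0,0,0,0,0,1,2,0,0,0,0,1,0,0,1,0,0,0,0,0,1,0,0,0,1,0,0,1,0,0,0,2]
Step 8: insert b at [8, 20] -> counters=[0,0,0,0,0,0,0,0,2,2,0,0,0,0,1,0,0,1,0,0,1,0,0,1,0,0,0,1,0,0,1,0,0,0,2]
Step 9: insert bnv at [14, 30] -> counters=[0,0,0,0,0,0,0,0,2,2,0,0,0,0,2,0,0,1,0,0,1,0,0,1,0,0,0,1,0,0,2,0,0,0,2]
Step 10: insert f at [17, 23] -> counters=[0,0,0,0,0,0,0,0,2,2,0,0,0,0,2,0,0,2,0,0,1,0,0,2,0,0,0,1,0,0,2,0,0,0,2]
Step 11: delete jg at [9, 34] -> counters=[0,0,0,0,0,0,0,0,2,1,0,0,0,0,2,0,0,2,0,0,1,0,0,2,0,0,0,1,0,0,2,0,0,0,1]
Step 12: insert v at [8, 27] -> counters=[0,0,0,0,0,0,0,0,3,1,0,0,0,0,2,0,0,2,0,0,1,0,0,2,0,0,0,2,0,0,2,0,0,0,1]
Step 13: insert bnv at [14, 30] -> counters=[0,0,0,0,0,0,0,0,3,1,0,0,0,0,3,0,0,2,0,0,1,0,0,2,0,0,0,2,0,0,3,0,0,0,1]
Step 14: delete jg at [9, 34] -> counters=[0,0,0,0,0,0,0,0,3,0,0,0,0,0,3,0,0,2,0,0,1,0,0,2,0,0,0,2,0,0,3,0,0,0,0]
Step 15: delete f at [17, 23] -> counters=[0,0,0,0,0,0,0,0,3,0,0,0,0,0,3,0,0,1,0,0,1,0,0,1,0,0,0,2,0,0,3,0,0,0,0]
Step 16: delete b at [8, 20] -> counters=[0,0,0,0,0,0,0,0,2,0,0,0,0,0,3,0,0,1,0,0,0,0,0,1,0,0,0,2,0,0,3,0,0,0,0]
Step 17: insert b at [8, 20] -> counters=[0,0,0,0,0,0,0,0,3,0,0,0,0,0,3,0,0,1,0,0,1,0,0,1,0,0,0,2,0,0,3,0,0,0,0]
Step 18: insert bnv at [14, 30] -> counters=[0,0,0,0,0,0,0,0,3,0,0,0,0,0,4,0,0,1,0,0,1,0,0,1,0,0,0,2,0,0,4,0,0,0,0]
Step 19: insert b at [8, 20] -> counters=[0,0,0,0,0,0,0,0,4,0,0,0,0,0,4,0,0,1,0,0,2,0,0,1,0,0,0,2,0,0,4,0,0,0,0]
Step 20: insert v at [8, 27] -> counters=[0,0,0,0,0,0,0,0,5,0,0,0,0,0,4,0,0,1,0,0,2,0,0,1,0,0,0,3,0,0,4,0,0,0,0]
Step 21: insert jg at [9, 34] -> counters=[0,0,0,0,0,0,0,0,5,1,0,0,0,0,4,0,0,1,0,0,2,0,0,1,0,0,0,3,0,0,4,0,0,0,1]
Step 22: delete bnv at [14, 30] -> counters=[0,0,0,0,0,0,0,0,5,1,0,0,0,0,3,0,0,1,0,0,2,0,0,1,0,0,0,3,0,0,3,0,0,0,1]
Step 23: insert bnv at [14, 30] -> counters=[0,0,0,0,0,0,0,0,5,1,0,0,0,0,4,0,0,1,0,0,2,0,0,1,0,0,0,3,0,0,4,0,0,0,1]
Query v: check counters[8]=5 counters[27]=3 -> maybe

Answer: maybe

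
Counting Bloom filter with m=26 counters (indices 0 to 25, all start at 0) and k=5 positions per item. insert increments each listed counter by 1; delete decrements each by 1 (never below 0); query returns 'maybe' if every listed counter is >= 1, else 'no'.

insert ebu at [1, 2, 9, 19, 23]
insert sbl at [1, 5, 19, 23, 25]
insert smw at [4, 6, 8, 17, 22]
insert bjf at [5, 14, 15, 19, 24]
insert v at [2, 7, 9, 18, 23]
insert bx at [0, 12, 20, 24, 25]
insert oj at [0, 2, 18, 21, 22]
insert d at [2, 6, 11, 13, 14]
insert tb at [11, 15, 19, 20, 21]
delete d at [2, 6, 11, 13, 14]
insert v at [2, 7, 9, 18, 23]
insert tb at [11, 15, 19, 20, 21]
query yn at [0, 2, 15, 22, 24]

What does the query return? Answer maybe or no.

Step 1: insert ebu at [1, 2, 9, 19, 23] -> counters=[0,1,1,0,0,0,0,0,0,1,0,0,0,0,0,0,0,0,0,1,0,0,0,1,0,0]
Step 2: insert sbl at [1, 5, 19, 23, 25] -> counters=[0,2,1,0,0,1,0,0,0,1,0,0,0,0,0,0,0,0,0,2,0,0,0,2,0,1]
Step 3: insert smw at [4, 6, 8, 17, 22] -> counters=[0,2,1,0,1,1,1,0,1,1,0,0,0,0,0,0,0,1,0,2,0,0,1,2,0,1]
Step 4: insert bjf at [5, 14, 15, 19, 24] -> counters=[0,2,1,0,1,2,1,0,1,1,0,0,0,0,1,1,0,1,0,3,0,0,1,2,1,1]
Step 5: insert v at [2, 7, 9, 18, 23] -> counters=[0,2,2,0,1,2,1,1,1,2,0,0,0,0,1,1,0,1,1,3,0,0,1,3,1,1]
Step 6: insert bx at [0, 12, 20, 24, 25] -> counters=[1,2,2,0,1,2,1,1,1,2,0,0,1,0,1,1,0,1,1,3,1,0,1,3,2,2]
Step 7: insert oj at [0, 2, 18, 21, 22] -> counters=[2,2,3,0,1,2,1,1,1,2,0,0,1,0,1,1,0,1,2,3,1,1,2,3,2,2]
Step 8: insert d at [2, 6, 11, 13, 14] -> counters=[2,2,4,0,1,2,2,1,1,2,0,1,1,1,2,1,0,1,2,3,1,1,2,3,2,2]
Step 9: insert tb at [11, 15, 19, 20, 21] -> counters=[2,2,4,0,1,2,2,1,1,2,0,2,1,1,2,2,0,1,2,4,2,2,2,3,2,2]
Step 10: delete d at [2, 6, 11, 13, 14] -> counters=[2,2,3,0,1,2,1,1,1,2,0,1,1,0,1,2,0,1,2,4,2,2,2,3,2,2]
Step 11: insert v at [2, 7, 9, 18, 23] -> counters=[2,2,4,0,1,2,1,2,1,3,0,1,1,0,1,2,0,1,3,4,2,2,2,4,2,2]
Step 12: insert tb at [11, 15, 19, 20, 21] -> counters=[2,2,4,0,1,2,1,2,1,3,0,2,1,0,1,3,0,1,3,5,3,3,2,4,2,2]
Query yn: check counters[0]=2 counters[2]=4 counters[15]=3 counters[22]=2 counters[24]=2 -> maybe

Answer: maybe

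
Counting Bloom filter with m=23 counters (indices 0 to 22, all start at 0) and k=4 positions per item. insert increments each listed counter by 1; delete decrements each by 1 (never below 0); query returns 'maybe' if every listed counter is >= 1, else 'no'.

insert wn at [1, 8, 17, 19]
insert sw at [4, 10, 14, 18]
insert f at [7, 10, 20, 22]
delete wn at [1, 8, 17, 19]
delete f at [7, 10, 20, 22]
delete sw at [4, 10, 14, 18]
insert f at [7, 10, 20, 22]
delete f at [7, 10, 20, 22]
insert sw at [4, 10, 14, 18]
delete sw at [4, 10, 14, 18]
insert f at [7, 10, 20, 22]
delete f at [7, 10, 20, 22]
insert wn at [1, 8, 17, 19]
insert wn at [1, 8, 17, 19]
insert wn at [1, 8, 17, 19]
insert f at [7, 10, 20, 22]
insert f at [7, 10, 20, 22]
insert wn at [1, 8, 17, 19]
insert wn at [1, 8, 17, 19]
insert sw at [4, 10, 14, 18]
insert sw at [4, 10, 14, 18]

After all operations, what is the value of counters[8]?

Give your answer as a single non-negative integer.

Step 1: insert wn at [1, 8, 17, 19] -> counters=[0,1,0,0,0,0,0,0,1,0,0,0,0,0,0,0,0,1,0,1,0,0,0]
Step 2: insert sw at [4, 10, 14, 18] -> counters=[0,1,0,0,1,0,0,0,1,0,1,0,0,0,1,0,0,1,1,1,0,0,0]
Step 3: insert f at [7, 10, 20, 22] -> counters=[0,1,0,0,1,0,0,1,1,0,2,0,0,0,1,0,0,1,1,1,1,0,1]
Step 4: delete wn at [1, 8, 17, 19] -> counters=[0,0,0,0,1,0,0,1,0,0,2,0,0,0,1,0,0,0,1,0,1,0,1]
Step 5: delete f at [7, 10, 20, 22] -> counters=[0,0,0,0,1,0,0,0,0,0,1,0,0,0,1,0,0,0,1,0,0,0,0]
Step 6: delete sw at [4, 10, 14, 18] -> counters=[0,0,0,0,0,0,0,0,0,0,0,0,0,0,0,0,0,0,0,0,0,0,0]
Step 7: insert f at [7, 10, 20, 22] -> counters=[0,0,0,0,0,0,0,1,0,0,1,0,0,0,0,0,0,0,0,0,1,0,1]
Step 8: delete f at [7, 10, 20, 22] -> counters=[0,0,0,0,0,0,0,0,0,0,0,0,0,0,0,0,0,0,0,0,0,0,0]
Step 9: insert sw at [4, 10, 14, 18] -> counters=[0,0,0,0,1,0,0,0,0,0,1,0,0,0,1,0,0,0,1,0,0,0,0]
Step 10: delete sw at [4, 10, 14, 18] -> counters=[0,0,0,0,0,0,0,0,0,0,0,0,0,0,0,0,0,0,0,0,0,0,0]
Step 11: insert f at [7, 10, 20, 22] -> counters=[0,0,0,0,0,0,0,1,0,0,1,0,0,0,0,0,0,0,0,0,1,0,1]
Step 12: delete f at [7, 10, 20, 22] -> counters=[0,0,0,0,0,0,0,0,0,0,0,0,0,0,0,0,0,0,0,0,0,0,0]
Step 13: insert wn at [1, 8, 17, 19] -> counters=[0,1,0,0,0,0,0,0,1,0,0,0,0,0,0,0,0,1,0,1,0,0,0]
Step 14: insert wn at [1, 8, 17, 19] -> counters=[0,2,0,0,0,0,0,0,2,0,0,0,0,0,0,0,0,2,0,2,0,0,0]
Step 15: insert wn at [1, 8, 17, 19] -> counters=[0,3,0,0,0,0,0,0,3,0,0,0,0,0,0,0,0,3,0,3,0,0,0]
Step 16: insert f at [7, 10, 20, 22] -> counters=[0,3,0,0,0,0,0,1,3,0,1,0,0,0,0,0,0,3,0,3,1,0,1]
Step 17: insert f at [7, 10, 20, 22] -> counters=[0,3,0,0,0,0,0,2,3,0,2,0,0,0,0,0,0,3,0,3,2,0,2]
Step 18: insert wn at [1, 8, 17, 19] -> counters=[0,4,0,0,0,0,0,2,4,0,2,0,0,0,0,0,0,4,0,4,2,0,2]
Step 19: insert wn at [1, 8, 17, 19] -> counters=[0,5,0,0,0,0,0,2,5,0,2,0,0,0,0,0,0,5,0,5,2,0,2]
Step 20: insert sw at [4, 10, 14, 18] -> counters=[0,5,0,0,1,0,0,2,5,0,3,0,0,0,1,0,0,5,1,5,2,0,2]
Step 21: insert sw at [4, 10, 14, 18] -> counters=[0,5,0,0,2,0,0,2,5,0,4,0,0,0,2,0,0,5,2,5,2,0,2]
Final counters=[0,5,0,0,2,0,0,2,5,0,4,0,0,0,2,0,0,5,2,5,2,0,2] -> counters[8]=5

Answer: 5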